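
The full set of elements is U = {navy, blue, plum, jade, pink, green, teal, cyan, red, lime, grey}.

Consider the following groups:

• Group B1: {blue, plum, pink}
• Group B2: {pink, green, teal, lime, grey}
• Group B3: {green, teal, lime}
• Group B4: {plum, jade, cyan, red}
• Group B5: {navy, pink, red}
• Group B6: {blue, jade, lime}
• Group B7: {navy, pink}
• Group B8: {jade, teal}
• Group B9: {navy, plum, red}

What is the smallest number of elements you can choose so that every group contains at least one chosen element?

4

Take H = {navy, blue, plum, teal}. Each listed group contains at least one of these, so H is a hitting set of size 4.
No choice of 3 elements meets every group, so 4 is the minimum.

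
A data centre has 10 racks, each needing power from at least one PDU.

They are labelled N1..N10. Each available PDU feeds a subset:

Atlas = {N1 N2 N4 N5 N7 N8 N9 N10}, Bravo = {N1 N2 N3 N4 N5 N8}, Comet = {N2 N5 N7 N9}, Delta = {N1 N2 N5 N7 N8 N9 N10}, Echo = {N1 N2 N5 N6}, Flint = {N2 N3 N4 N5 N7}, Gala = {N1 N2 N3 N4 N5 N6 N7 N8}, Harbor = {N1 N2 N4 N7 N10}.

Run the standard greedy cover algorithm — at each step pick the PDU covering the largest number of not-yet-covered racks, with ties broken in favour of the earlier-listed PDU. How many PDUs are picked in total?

2

Greedy: pick Atlas (covers 8 new) → pick Gala (covers 2 new). Total picks: 2.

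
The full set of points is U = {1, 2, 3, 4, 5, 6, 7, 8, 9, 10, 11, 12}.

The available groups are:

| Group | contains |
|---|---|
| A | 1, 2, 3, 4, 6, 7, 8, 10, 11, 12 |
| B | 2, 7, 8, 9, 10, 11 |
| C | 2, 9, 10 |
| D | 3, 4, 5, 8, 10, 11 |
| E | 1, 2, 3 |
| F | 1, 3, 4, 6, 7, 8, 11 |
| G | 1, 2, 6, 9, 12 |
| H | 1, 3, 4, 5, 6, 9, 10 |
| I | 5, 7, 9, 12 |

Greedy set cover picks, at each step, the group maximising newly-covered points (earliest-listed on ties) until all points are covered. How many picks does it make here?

2

Greedy: pick A (covers 10 new) → pick H (covers 2 new). Total picks: 2.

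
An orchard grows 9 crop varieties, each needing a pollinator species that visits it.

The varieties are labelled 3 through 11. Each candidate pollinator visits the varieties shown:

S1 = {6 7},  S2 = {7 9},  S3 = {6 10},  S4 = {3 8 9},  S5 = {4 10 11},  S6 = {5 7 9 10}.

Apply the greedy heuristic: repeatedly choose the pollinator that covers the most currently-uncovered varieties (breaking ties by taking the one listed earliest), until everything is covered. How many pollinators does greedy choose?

4

Greedy: pick S6 (covers 4 new) → pick S4 (covers 2 new) → pick S5 (covers 2 new) → pick S1 (covers 1 new). Total picks: 4.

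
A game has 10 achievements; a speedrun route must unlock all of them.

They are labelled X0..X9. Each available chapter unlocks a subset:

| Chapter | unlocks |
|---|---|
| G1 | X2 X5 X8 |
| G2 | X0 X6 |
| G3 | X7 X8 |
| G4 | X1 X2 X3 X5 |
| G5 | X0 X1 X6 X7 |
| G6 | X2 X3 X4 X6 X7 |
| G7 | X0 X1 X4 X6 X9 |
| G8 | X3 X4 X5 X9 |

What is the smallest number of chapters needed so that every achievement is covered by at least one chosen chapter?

G3 and G4 and G7 together: G3 ∪ G4 ∪ G7 = {X0, X1, X2, X3, X4, X5, X6, X7, X8, X9} — every achievement is covered.
No 2 of the 8 chapters cover everything (all 28 combinations miss at least one achievement), so 3 is optimal.

3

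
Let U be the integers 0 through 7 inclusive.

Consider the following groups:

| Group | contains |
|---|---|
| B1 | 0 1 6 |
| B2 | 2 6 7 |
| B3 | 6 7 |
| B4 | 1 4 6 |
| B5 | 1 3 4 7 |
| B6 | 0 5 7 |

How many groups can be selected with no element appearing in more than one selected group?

B4, B6 are pairwise disjoint (B4={1,4,6}; B6={0,5,7}).
Every remaining group overlaps one of these, and no 3 of the listed groups are pairwise disjoint, so 2 is the maximum.

2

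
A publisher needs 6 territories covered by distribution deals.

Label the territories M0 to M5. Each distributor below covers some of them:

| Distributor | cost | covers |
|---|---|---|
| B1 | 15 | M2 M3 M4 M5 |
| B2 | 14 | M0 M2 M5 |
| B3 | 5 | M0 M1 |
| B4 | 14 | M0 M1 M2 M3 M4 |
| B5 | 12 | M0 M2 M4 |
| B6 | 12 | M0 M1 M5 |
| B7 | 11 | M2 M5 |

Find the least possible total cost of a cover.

B1, B3 together cover every territory (B1 ∪ B3 = {M0, M1, M2, M3, M4, M5}); total cost 15 + 5 = 20.
No covering selection has total cost below 20.

20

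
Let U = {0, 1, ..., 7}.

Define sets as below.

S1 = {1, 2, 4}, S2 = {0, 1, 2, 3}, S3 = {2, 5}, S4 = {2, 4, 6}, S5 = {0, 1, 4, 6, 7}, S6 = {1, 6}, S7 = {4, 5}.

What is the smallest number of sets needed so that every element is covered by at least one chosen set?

S2 and S3 and S5 together: S2 ∪ S3 ∪ S5 = {0, 1, 2, 3, 4, 5, 6, 7} — every element is covered.
Only S2 contains 3, so S2 is forced; the remaining 4 elements need at least 2 more sets (each remaining set adds at most 3) — so at least 3 sets are needed, and 3 is optimal.

3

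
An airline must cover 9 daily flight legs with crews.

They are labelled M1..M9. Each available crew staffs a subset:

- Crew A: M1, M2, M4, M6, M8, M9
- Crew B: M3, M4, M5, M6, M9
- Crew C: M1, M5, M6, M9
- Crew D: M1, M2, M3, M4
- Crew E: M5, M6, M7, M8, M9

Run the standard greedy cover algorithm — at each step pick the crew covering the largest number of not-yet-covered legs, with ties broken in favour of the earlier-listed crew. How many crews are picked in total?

3

Greedy: pick A (covers 6 new) → pick B (covers 2 new) → pick E (covers 1 new). Total picks: 3.
(The true minimum cover uses only 2 crews, so greedy is not optimal here.)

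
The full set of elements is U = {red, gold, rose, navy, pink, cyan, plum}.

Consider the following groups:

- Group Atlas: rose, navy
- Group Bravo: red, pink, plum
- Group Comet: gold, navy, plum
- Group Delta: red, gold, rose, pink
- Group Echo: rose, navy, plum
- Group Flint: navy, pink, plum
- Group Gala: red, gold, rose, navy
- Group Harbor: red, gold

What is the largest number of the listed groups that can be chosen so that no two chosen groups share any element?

2

Echo, Harbor are pairwise disjoint (Echo={rose,navy,plum}; Harbor={red,gold}).
Every remaining group overlaps one of these, and no 3 of the listed groups are pairwise disjoint, so 2 is the maximum.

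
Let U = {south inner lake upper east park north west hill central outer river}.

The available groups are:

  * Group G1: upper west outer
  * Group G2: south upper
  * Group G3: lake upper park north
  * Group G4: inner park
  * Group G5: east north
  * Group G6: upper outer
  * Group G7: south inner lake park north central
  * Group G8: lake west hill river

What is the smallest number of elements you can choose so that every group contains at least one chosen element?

Take H = {inner, upper, east, river}. Each listed group contains at least one of these, so H is a hitting set of size 4.
The groups G4, G5, G6, G8 are pairwise disjoint, so any hitting set needs a separate element for each — at least 4. Hence 4 is optimal.

4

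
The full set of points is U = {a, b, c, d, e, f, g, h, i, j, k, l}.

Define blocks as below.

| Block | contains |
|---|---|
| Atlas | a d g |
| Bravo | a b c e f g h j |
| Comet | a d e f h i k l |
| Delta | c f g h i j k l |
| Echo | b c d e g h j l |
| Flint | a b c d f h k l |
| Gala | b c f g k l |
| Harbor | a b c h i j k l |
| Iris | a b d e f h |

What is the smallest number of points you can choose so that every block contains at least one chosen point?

2

T = {a, c} meets every block (each contains at least one member of T), and |T| = 2.
No single point lies in every block, so at least 2 are needed and 2 is optimal.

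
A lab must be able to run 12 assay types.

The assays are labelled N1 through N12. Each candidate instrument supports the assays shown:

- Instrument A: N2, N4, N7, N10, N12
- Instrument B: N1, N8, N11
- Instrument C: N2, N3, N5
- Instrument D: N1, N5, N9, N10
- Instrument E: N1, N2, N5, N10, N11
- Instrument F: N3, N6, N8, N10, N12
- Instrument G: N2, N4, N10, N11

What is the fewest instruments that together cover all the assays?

Take {A, D, E, F}. Their union is {N1, N2, N3, N4, N5, N6, N7, N8, N9, N10, N11, N12}, which is all 12 assays.
Only A contains N7, so A is forced; the remaining 7 assays need at least 3 more instruments (each remaining instrument adds at most 3) — so at least 4 instruments are needed, and 4 is optimal.

4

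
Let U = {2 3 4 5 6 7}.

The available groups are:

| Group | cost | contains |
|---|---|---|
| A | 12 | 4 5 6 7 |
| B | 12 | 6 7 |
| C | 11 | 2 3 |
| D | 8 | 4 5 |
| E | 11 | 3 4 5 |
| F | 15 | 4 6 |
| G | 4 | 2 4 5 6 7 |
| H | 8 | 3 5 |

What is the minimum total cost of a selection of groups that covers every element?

G, H together cover every element (G ∪ H = {2, 3, 4, 5, 6, 7}); total cost 4 + 8 = 12.
No covering selection has total cost below 12.

12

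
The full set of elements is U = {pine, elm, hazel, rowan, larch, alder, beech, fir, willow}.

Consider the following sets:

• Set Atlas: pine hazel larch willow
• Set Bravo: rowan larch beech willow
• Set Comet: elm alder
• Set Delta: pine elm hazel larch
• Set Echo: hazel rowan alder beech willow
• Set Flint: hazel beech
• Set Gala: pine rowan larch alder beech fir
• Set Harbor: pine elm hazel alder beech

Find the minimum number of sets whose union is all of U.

3

Take {Bravo, Gala, Harbor}. Their union is {pine, elm, hazel, rowan, larch, alder, beech, fir, willow}, which is all 9 elements.
Only Gala contains fir, so Gala is forced; the remaining 3 elements need at least 2 more sets (each remaining set adds at most 2) — so at least 3 sets are needed, and 3 is optimal.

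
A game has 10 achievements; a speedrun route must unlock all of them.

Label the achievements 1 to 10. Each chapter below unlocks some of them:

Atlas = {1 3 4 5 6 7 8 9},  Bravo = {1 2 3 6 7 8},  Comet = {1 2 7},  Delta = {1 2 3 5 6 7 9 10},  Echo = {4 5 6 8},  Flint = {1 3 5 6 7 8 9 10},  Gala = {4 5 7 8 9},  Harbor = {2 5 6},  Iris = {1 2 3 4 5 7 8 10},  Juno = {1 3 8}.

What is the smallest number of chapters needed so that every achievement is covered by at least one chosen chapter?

Take {Atlas, Iris}. Their union is {1, 2, 3, 4, 5, 6, 7, 8, 9, 10}, which is all 10 achievements.
No single chapter has all 10 achievements (the largest, Atlas, has 8), so 2 is optimal.

2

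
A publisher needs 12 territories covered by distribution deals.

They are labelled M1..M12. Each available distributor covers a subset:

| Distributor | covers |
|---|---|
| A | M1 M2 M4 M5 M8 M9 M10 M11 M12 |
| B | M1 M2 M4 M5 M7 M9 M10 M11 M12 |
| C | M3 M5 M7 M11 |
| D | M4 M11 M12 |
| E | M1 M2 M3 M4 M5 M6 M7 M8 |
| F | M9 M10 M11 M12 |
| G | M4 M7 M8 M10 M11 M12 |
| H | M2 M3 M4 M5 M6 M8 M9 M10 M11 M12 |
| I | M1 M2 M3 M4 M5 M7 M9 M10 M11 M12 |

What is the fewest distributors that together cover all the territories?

A and E together: A ∪ E = {M1, M2, M3, M4, M5, M6, M7, M8, M9, M10, M11, M12} — every territory is covered.
No single distributor has all 12 territories (the largest, H, has 10), so 2 is optimal.

2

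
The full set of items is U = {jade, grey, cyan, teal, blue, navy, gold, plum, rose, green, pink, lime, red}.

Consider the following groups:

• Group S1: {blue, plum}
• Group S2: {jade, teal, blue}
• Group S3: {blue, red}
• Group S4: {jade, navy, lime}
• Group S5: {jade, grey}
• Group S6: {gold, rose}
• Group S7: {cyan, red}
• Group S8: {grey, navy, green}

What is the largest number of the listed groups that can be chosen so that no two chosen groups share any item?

4

S2, S6, S7, S8 are pairwise disjoint (S2={jade,teal,blue}; S6={gold,rose}; S7={cyan,red}; S8={grey,navy,green}).
Every remaining group overlaps one of these, and no 5 of the listed groups are pairwise disjoint, so 4 is the maximum.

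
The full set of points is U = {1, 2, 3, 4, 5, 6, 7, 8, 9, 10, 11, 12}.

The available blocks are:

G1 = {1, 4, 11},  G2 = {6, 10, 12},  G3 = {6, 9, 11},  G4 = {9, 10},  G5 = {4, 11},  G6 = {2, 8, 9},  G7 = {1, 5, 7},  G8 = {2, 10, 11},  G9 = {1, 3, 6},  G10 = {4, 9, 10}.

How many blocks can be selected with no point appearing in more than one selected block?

4

G2, G5, G6, G7 are pairwise disjoint (G2={6,10,12}; G5={4,11}; G6={2,8,9}; G7={1,5,7}).
Every remaining block overlaps one of these, and no 5 of the listed blocks are pairwise disjoint, so 4 is the maximum.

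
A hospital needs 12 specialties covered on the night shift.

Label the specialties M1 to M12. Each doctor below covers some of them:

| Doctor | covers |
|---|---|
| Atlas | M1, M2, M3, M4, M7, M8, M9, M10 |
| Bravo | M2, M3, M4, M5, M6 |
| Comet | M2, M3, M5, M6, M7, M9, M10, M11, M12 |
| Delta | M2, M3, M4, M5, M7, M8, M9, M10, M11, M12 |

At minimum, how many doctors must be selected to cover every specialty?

Take {Atlas, Comet}. Their union is {M1, M2, M3, M4, M5, M6, M7, M8, M9, M10, M11, M12}, which is all 12 specialties.
No single doctor has all 12 specialties (the largest, Delta, has 10), so 2 is optimal.

2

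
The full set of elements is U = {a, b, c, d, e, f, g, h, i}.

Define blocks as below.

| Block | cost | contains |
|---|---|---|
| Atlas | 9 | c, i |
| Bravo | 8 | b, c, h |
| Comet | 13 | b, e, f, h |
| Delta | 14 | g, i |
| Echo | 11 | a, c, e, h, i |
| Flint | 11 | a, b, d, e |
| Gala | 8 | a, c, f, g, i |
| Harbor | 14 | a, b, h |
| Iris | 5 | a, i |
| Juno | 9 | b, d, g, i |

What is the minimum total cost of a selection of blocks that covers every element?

27

Bravo, Flint, Gala together cover every element (Bravo ∪ Flint ∪ Gala = {a, b, c, d, e, f, g, h, i}); total cost 8 + 11 + 8 = 27.
No covering selection has total cost below 27.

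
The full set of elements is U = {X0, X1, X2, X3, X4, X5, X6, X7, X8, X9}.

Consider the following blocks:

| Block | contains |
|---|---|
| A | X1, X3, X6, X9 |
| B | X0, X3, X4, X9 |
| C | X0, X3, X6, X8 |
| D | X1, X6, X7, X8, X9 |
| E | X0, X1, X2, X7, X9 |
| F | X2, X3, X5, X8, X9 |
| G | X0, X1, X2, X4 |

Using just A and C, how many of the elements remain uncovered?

4

Union of A, C = {X0, X1, X3, X6, X8, X9}.
Not covered: X2, X4, X5, X7 — 4 elements.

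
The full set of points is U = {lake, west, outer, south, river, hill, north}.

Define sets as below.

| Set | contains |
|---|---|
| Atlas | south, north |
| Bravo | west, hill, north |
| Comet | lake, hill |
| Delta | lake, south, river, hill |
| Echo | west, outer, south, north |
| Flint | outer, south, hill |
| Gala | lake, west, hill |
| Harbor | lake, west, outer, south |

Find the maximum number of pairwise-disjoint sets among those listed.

2

Atlas, Comet are pairwise disjoint (Atlas={south,north}; Comet={lake,hill}).
Every remaining set overlaps one of these, and no 3 of the listed sets are pairwise disjoint, so 2 is the maximum.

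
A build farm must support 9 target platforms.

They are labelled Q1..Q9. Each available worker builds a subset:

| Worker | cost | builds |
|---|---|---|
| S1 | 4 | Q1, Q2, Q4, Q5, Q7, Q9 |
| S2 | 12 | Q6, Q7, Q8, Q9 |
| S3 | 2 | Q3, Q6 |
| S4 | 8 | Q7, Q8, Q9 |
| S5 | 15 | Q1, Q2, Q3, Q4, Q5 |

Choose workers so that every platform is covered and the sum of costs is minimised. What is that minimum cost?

S1, S3, S4 together cover every platform (S1 ∪ S3 ∪ S4 = {Q1, Q2, Q3, Q4, Q5, Q6, Q7, Q8, Q9}); total cost 4 + 2 + 8 = 14.
No covering selection has total cost below 14.

14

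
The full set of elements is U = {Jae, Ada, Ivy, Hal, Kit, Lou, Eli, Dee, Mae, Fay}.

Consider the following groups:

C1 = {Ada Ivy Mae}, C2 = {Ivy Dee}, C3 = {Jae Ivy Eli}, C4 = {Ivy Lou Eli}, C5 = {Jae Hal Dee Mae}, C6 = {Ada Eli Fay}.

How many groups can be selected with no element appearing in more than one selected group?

2

C4, C5 are pairwise disjoint (C4={Ivy,Lou,Eli}; C5={Jae,Hal,Dee,Mae}).
Every remaining group overlaps one of these, and no 3 of the listed groups are pairwise disjoint, so 2 is the maximum.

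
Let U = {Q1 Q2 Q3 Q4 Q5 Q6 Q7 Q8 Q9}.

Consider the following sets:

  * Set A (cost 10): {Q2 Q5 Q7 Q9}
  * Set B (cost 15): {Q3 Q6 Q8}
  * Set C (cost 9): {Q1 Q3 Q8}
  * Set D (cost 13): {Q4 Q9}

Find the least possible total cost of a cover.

47

A, B, C, D together cover every element (A ∪ B ∪ C ∪ D = {Q1, Q2, Q3, Q4, Q5, Q6, Q7, Q8, Q9}); total cost 10 + 15 + 9 + 13 = 47.
No covering selection has total cost below 47.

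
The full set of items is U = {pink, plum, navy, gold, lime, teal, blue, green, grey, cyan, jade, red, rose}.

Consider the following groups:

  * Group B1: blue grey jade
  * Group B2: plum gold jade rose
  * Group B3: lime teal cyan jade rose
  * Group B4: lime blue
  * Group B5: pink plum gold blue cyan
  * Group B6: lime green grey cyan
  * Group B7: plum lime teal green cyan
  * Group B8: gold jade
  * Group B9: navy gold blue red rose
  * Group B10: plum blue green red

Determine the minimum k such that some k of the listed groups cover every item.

B1, B5, B7, and B9 cover everything between them: the union {pink, plum, navy, gold, lime, teal, blue, green, grey, cyan, jade, red, rose} is all of U.
No 3 of the 10 groups cover everything (all 120 combinations miss at least one item), so 4 is optimal.

4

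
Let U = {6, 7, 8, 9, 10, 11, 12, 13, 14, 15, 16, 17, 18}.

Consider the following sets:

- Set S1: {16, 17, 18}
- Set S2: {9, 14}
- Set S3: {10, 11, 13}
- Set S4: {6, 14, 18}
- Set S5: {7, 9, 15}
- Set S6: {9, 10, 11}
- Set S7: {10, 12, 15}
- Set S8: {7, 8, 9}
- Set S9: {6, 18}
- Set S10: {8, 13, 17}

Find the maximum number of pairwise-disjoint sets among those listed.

S2, S7, S9, S10 are pairwise disjoint (S2={9,14}; S7={10,12,15}; S9={6,18}; S10={8,13,17}).
Every remaining set overlaps one of these, and no 5 of the listed sets are pairwise disjoint, so 4 is the maximum.

4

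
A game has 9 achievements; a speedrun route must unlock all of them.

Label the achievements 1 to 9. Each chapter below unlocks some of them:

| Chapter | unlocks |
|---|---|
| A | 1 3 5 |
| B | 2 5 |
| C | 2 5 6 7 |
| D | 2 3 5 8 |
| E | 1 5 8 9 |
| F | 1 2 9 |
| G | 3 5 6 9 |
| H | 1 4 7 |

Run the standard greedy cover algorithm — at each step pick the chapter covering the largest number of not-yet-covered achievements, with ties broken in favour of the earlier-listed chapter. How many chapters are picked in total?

Greedy: pick C (covers 4 new) → pick E (covers 3 new) → pick A (covers 1 new) → pick H (covers 1 new). Total picks: 4.
(The true minimum cover uses only 3 chapters, so greedy is not optimal here.)

4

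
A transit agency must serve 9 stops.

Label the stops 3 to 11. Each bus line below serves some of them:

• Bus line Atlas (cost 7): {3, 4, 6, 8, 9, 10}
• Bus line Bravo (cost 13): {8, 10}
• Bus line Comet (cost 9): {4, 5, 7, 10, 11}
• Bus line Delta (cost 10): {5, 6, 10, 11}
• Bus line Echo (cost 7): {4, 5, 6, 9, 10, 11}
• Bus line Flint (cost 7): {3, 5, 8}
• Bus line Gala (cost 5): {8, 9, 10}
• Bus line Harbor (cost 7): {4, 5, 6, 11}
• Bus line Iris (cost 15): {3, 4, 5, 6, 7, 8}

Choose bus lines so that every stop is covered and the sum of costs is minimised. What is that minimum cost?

Atlas, Comet together cover every stop (Atlas ∪ Comet = {3, 4, 5, 6, 7, 8, 9, 10, 11}); total cost 7 + 9 = 16.
No covering selection has total cost below 16.

16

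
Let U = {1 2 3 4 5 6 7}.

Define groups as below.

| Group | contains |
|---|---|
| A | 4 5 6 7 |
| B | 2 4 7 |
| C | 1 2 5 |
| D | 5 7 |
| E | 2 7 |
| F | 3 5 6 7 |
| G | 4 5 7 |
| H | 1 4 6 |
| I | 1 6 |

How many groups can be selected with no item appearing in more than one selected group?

2

E, I are pairwise disjoint (E={2,7}; I={1,6}).
Every remaining group overlaps one of these, and no 3 of the listed groups are pairwise disjoint, so 2 is the maximum.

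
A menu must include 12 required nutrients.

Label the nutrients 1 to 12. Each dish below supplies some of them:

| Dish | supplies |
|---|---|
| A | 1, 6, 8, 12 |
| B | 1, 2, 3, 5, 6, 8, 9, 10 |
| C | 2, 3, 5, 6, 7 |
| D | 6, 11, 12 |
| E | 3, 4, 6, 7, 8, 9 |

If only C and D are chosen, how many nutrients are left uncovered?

5

Union of C, D = {2, 3, 5, 6, 7, 11, 12}.
Not covered: 1, 4, 8, 9, 10 — 5 nutrients.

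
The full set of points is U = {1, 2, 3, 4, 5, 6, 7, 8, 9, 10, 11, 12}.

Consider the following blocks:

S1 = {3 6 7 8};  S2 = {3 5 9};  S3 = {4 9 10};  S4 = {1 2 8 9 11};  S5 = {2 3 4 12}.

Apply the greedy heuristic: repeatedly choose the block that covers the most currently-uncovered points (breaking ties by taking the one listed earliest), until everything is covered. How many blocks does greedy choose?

5

Greedy: pick S4 (covers 5 new) → pick S1 (covers 3 new) → pick S3 (covers 2 new) → pick S2 (covers 1 new) → pick S5 (covers 1 new). Total picks: 5.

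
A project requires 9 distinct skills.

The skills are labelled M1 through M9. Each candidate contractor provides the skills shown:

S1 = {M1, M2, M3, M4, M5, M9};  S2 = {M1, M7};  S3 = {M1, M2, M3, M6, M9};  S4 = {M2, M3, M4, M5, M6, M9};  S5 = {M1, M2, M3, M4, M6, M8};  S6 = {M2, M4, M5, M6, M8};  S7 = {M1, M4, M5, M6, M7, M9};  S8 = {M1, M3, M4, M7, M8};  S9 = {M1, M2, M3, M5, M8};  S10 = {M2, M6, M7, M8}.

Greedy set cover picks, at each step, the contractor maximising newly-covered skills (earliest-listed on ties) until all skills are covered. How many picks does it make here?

2

Greedy: pick S1 (covers 6 new) → pick S10 (covers 3 new). Total picks: 2.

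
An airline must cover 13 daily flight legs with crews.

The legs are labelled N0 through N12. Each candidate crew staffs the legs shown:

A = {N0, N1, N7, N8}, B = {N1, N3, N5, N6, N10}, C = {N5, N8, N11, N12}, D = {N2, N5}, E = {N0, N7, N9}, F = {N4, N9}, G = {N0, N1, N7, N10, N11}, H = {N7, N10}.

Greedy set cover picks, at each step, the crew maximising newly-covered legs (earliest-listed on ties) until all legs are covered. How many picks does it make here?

Greedy: pick B (covers 5 new) → pick A (covers 3 new) → pick C (covers 2 new) → pick F (covers 2 new) → pick D (covers 1 new). Total picks: 5.

5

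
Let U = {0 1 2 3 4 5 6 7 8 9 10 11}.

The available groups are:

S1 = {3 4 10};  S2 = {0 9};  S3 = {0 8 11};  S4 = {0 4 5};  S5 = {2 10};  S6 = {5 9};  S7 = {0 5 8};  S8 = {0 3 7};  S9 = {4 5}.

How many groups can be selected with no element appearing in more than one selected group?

S2, S5, S9 are pairwise disjoint (S2={0,9}; S5={2,10}; S9={4,5}).
Every remaining group overlaps one of these, and no 4 of the listed groups are pairwise disjoint, so 3 is the maximum.

3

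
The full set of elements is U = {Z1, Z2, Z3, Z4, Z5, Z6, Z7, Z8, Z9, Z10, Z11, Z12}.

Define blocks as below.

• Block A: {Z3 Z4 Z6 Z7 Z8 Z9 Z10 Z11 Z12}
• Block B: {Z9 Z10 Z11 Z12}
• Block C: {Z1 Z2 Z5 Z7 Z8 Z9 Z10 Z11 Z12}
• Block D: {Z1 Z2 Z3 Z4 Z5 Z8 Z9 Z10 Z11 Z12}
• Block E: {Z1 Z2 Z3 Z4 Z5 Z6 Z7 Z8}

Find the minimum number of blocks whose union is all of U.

2

A and D cover everything between them: the union {Z1, Z2, Z3, Z4, Z5, Z6, Z7, Z8, Z9, Z10, Z11, Z12} is all of U.
No single block has all 12 elements (the largest, D, has 10), so 2 is optimal.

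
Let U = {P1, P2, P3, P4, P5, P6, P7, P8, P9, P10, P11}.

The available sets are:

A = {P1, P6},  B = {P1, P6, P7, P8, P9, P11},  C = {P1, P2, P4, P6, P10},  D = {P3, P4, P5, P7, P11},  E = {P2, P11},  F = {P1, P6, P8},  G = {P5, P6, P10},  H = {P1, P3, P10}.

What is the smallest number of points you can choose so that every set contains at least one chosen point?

T = {P3, P6, P11} meets every set (each contains at least one member of T), and |T| = 3.
No choice of 2 points meets every set, so 3 is the minimum.

3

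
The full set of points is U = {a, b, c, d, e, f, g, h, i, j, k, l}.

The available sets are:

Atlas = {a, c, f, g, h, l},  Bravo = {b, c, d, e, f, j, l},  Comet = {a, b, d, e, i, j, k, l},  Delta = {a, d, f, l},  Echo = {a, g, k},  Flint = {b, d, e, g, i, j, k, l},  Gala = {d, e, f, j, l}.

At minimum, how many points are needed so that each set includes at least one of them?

T = {a, e} meets every set (each contains at least one member of T), and |T| = 2.
The sets Bravo, Echo are pairwise disjoint, so any hitting set needs a separate point for each — at least 2. Hence 2 is optimal.

2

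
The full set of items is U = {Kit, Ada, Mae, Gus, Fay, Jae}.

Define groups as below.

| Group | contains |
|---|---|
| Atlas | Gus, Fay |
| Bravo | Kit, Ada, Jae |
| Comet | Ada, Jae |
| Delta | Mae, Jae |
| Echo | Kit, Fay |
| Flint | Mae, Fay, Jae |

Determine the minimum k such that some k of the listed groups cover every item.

3

Atlas and Bravo and Flint together: Atlas ∪ Bravo ∪ Flint = {Kit, Ada, Mae, Gus, Fay, Jae} — every item is covered.
Only Atlas contains Gus, so Atlas is forced; the remaining 4 items need at least 2 more groups (each remaining group adds at most 3) — so at least 3 groups are needed, and 3 is optimal.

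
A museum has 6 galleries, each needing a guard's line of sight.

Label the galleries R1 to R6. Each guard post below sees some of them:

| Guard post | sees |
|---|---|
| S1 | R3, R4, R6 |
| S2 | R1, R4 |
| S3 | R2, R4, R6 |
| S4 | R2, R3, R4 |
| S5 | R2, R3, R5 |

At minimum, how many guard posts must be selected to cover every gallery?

S2 and S3 and S5 together: S2 ∪ S3 ∪ S5 = {R1, R2, R3, R4, R5, R6} — every gallery is covered.
Only S2 contains R1, so S2 is forced; the remaining 4 galleries need at least 2 more guard posts (each remaining guard post adds at most 3) — so at least 3 guard posts are needed, and 3 is optimal.

3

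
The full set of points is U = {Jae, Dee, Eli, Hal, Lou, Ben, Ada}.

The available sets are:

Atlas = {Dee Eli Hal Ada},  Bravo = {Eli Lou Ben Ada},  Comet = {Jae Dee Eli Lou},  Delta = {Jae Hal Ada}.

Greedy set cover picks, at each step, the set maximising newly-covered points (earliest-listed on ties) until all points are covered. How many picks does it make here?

Greedy: pick Atlas (covers 4 new) → pick Bravo (covers 2 new) → pick Comet (covers 1 new). Total picks: 3.

3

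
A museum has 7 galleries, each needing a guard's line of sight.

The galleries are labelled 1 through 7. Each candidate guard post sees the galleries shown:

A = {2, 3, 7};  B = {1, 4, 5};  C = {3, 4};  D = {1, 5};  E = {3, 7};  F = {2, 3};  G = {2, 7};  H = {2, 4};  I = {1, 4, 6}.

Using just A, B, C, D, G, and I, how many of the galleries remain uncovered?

0

Union of A, B, C, D, G, I = {1, 2, 3, 4, 5, 6, 7} — that's every gallery, so 0 are uncovered.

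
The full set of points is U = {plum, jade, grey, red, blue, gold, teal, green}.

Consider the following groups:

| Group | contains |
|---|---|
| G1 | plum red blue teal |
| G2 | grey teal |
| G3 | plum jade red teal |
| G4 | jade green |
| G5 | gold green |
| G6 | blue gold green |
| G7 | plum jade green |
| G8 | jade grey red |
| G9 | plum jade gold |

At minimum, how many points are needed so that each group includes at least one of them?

3

H = {jade, teal, green} meets every group (each contains at least one member of H), and |H| = 3.
No choice of 2 points meets every group, so 3 is the minimum.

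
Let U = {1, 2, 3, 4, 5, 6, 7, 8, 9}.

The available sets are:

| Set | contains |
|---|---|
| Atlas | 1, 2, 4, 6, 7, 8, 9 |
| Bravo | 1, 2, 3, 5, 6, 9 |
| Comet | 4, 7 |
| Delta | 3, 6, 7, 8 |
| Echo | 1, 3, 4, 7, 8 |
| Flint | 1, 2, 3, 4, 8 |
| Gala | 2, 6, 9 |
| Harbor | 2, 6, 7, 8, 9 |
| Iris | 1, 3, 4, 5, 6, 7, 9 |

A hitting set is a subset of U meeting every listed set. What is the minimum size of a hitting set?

The 2 points {4, 6} hit every set.
The sets Echo, Gala are pairwise disjoint, so any hitting set needs a separate point for each — at least 2. Hence 2 is optimal.

2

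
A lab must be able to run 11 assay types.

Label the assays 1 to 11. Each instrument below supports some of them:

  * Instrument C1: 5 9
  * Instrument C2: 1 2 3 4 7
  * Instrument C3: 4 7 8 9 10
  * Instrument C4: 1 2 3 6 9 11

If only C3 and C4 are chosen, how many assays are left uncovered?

Union of C3, C4 = {1, 2, 3, 4, 6, 7, 8, 9, 10, 11}.
Not covered: 5 — 1 assay.

1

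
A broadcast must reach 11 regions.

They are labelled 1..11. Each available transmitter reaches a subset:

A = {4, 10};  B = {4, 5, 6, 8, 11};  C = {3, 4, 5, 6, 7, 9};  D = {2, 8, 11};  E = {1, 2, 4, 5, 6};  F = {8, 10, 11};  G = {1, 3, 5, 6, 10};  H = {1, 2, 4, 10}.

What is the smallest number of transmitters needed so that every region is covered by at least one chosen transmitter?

3

C and D and G together: C ∪ D ∪ G = {1, 2, 3, 4, 5, 6, 7, 8, 9, 10, 11} — every region is covered.
Only C contains 7, so C is forced; the remaining 5 regions need at least 2 more transmitters (each remaining transmitter adds at most 3) — so at least 3 transmitters are needed, and 3 is optimal.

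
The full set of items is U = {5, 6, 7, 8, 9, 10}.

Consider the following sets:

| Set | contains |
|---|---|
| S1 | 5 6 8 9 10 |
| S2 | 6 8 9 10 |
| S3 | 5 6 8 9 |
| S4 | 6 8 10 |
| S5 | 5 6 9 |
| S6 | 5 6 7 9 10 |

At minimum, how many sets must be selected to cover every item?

2

S2 and S6 together: S2 ∪ S6 = {5, 6, 7, 8, 9, 10} — every item is covered.
No single set has all 6 items (the largest, S1, has 5), so 2 is optimal.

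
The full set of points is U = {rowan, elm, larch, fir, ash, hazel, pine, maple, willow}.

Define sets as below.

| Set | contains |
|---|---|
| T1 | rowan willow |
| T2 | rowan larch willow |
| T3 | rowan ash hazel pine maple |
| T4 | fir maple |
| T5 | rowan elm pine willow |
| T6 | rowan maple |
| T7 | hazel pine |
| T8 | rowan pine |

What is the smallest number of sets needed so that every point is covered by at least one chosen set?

Take {T2, T3, T4, T5}. Their union is {rowan, elm, larch, fir, ash, hazel, pine, maple, willow}, which is all 9 points.
No 3 of the 8 sets cover everything (all 56 combinations miss at least one point), so 4 is optimal.

4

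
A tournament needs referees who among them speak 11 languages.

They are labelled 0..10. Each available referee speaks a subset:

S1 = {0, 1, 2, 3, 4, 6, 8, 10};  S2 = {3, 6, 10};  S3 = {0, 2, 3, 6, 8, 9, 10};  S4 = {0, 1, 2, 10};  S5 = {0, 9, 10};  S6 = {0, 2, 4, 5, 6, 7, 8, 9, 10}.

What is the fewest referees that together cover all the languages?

2

Take {S1, S6}. Their union is {0, 1, 2, 3, 4, 5, 6, 7, 8, 9, 10}, which is all 11 languages.
No single referee has all 11 languages (the largest, S6, has 9), so 2 is optimal.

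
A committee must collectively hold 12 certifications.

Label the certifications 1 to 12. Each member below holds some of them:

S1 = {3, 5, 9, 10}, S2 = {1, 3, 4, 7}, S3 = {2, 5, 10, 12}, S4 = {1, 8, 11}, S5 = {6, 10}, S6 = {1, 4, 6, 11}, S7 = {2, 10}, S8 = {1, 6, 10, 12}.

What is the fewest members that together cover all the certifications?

5

Take {S1, S2, S3, S4, S8}. Their union is {1, 2, 3, 4, 5, 6, 7, 8, 9, 10, 11, 12}, which is all 12 certifications.
No 4 of the 8 members cover everything (all 70 combinations miss at least one certification), so 5 is optimal.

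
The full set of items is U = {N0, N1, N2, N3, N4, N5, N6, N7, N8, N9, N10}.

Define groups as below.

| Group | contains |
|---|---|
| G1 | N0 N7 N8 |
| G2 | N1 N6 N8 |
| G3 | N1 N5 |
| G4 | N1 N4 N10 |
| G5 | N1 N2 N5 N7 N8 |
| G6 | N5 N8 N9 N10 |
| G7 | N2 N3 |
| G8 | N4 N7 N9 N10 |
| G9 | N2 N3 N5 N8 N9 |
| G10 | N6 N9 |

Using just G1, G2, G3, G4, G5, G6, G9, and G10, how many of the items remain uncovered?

0

Union of G1, G2, G3, G4, G5, G6, G9, G10 = {N0, N1, N2, N3, N4, N5, N6, N7, N8, N9, N10} — that's every item, so 0 are uncovered.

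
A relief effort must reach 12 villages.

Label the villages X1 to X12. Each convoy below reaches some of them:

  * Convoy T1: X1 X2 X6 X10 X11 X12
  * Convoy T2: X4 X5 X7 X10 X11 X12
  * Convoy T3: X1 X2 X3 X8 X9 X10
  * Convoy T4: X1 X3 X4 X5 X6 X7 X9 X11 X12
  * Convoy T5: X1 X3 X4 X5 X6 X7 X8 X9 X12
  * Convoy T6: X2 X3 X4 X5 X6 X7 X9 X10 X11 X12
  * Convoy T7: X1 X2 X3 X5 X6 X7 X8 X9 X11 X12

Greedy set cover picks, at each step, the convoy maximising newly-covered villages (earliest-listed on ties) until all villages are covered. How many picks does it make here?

2

Greedy: pick T6 (covers 10 new) → pick T3 (covers 2 new). Total picks: 2.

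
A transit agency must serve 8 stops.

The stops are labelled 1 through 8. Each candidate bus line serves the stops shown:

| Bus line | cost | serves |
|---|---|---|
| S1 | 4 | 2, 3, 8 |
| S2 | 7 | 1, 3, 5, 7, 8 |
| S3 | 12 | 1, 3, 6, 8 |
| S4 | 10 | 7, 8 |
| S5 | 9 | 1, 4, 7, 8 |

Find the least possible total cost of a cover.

32

S1, S2, S3, S5 together cover every stop (S1 ∪ S2 ∪ S3 ∪ S5 = {1, 2, 3, 4, 5, 6, 7, 8}); total cost 4 + 7 + 12 + 9 = 32.
No covering selection has total cost below 32.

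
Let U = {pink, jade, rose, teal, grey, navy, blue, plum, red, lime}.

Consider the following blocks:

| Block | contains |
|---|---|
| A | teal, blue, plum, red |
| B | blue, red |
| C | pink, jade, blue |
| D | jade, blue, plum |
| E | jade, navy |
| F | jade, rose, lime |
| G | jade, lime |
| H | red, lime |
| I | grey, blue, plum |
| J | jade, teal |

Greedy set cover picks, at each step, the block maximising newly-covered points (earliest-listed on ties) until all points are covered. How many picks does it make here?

5

Greedy: pick A (covers 4 new) → pick F (covers 3 new) → pick C (covers 1 new) → pick E (covers 1 new) → pick I (covers 1 new). Total picks: 5.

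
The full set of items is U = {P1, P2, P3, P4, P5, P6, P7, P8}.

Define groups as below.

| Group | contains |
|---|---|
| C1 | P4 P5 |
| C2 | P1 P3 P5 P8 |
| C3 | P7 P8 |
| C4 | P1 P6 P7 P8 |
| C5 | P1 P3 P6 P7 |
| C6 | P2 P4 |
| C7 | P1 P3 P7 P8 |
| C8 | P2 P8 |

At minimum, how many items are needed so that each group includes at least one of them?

3

The 3 items {P1, P4, P8} hit every group.
The groups C1, C5, C8 are pairwise disjoint, so any hitting set needs a separate item for each — at least 3. Hence 3 is optimal.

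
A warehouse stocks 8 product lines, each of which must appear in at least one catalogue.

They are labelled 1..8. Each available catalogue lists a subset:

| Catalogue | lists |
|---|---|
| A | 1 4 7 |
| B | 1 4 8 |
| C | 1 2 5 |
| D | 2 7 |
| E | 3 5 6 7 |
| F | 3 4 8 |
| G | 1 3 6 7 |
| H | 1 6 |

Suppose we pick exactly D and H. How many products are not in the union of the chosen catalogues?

Union of D, H = {1, 2, 6, 7}.
Not covered: 3, 4, 5, 8 — 4 products.

4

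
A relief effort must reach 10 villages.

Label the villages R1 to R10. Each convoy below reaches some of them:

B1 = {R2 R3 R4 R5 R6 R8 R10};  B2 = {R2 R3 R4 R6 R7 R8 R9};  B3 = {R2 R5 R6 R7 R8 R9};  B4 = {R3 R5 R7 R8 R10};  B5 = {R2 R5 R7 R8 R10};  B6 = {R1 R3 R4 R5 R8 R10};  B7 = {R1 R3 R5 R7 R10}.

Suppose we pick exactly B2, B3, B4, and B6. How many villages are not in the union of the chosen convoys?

Union of B2, B3, B4, B6 = {R1, R2, R3, R4, R5, R6, R7, R8, R9, R10} — that's every village, so 0 are uncovered.

0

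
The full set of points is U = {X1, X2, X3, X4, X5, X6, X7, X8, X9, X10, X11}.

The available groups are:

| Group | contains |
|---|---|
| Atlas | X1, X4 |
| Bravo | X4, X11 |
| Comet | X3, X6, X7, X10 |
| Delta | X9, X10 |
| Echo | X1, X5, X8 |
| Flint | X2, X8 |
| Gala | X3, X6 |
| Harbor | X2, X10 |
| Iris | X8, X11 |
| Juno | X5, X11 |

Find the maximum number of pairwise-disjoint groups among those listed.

Atlas, Delta, Flint, Gala, Juno are pairwise disjoint (Atlas={X1,X4}; Delta={X9,X10}; Flint={X2,X8}; Gala={X3,X6}; Juno={X5,X11}).
Every remaining group overlaps one of these, and no 6 of the listed groups are pairwise disjoint, so 5 is the maximum.

5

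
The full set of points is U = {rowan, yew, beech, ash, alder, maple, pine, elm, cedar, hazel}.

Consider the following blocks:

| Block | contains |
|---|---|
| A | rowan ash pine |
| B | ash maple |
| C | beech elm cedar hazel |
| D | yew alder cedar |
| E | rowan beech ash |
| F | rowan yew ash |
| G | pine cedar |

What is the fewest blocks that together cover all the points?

A, B, C, and D cover everything between them: the union {rowan, yew, beech, ash, alder, maple, pine, elm, cedar, hazel} is all of U.
Only D contains alder, so D is forced; the remaining 7 points need at least 3 more blocks (each remaining block adds at most 3) — so at least 4 blocks are needed, and 4 is optimal.

4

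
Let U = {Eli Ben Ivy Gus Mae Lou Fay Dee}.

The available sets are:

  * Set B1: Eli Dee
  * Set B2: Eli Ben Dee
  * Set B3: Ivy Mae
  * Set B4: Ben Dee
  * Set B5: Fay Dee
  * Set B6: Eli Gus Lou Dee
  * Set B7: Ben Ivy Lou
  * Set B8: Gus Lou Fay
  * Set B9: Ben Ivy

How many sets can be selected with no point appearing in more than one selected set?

B2, B3, B8 are pairwise disjoint (B2={Eli,Ben,Dee}; B3={Ivy,Mae}; B8={Gus,Lou,Fay}).
Every remaining set overlaps one of these, and no 4 of the listed sets are pairwise disjoint, so 3 is the maximum.

3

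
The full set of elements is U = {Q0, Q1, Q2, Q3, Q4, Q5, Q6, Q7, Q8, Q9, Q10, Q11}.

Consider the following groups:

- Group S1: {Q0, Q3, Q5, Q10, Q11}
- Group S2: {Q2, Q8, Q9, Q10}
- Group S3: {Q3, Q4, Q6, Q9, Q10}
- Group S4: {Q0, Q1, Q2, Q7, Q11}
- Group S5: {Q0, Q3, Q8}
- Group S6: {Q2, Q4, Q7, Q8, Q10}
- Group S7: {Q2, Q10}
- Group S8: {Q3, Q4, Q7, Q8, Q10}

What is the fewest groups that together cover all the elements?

S1, S3, S4, and S8 cover everything between them: the union {Q0, Q1, Q2, Q3, Q4, Q5, Q6, Q7, Q8, Q9, Q10, Q11} is all of U.
No 3 of the 8 groups cover everything (all 56 combinations miss at least one element), so 4 is optimal.

4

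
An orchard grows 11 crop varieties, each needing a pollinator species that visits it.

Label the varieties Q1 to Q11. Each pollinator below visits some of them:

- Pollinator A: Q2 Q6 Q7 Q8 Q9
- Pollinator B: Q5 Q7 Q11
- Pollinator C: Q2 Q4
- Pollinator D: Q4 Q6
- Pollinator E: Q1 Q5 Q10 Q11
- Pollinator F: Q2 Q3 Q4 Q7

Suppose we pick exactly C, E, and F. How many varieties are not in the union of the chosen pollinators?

3

Union of C, E, F = {Q1, Q2, Q3, Q4, Q5, Q7, Q10, Q11}.
Not covered: Q6, Q8, Q9 — 3 varieties.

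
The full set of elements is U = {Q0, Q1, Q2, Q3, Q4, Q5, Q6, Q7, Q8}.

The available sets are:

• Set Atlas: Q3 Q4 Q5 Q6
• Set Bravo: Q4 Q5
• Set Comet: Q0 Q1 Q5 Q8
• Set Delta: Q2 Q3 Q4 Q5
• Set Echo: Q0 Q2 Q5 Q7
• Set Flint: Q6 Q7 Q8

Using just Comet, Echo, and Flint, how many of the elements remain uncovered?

Union of Comet, Echo, Flint = {Q0, Q1, Q2, Q5, Q6, Q7, Q8}.
Not covered: Q3, Q4 — 2 elements.

2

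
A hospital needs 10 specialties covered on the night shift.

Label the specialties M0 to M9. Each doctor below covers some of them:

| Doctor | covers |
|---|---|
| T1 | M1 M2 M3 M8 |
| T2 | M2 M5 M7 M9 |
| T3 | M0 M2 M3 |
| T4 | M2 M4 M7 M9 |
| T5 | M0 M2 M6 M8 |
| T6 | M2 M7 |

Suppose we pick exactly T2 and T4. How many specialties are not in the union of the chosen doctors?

Union of T2, T4 = {M2, M4, M5, M7, M9}.
Not covered: M0, M1, M3, M6, M8 — 5 specialties.

5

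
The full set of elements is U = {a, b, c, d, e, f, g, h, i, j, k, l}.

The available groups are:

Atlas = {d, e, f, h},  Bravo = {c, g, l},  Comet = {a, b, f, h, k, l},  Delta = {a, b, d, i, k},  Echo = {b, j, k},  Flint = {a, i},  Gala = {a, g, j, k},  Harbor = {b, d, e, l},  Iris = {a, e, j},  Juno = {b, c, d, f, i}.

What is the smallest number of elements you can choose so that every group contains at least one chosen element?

4

The 4 elements {a, c, d, k} hit every group.
The groups Atlas, Bravo, Echo, Flint are pairwise disjoint, so any hitting set needs a separate element for each — at least 4. Hence 4 is optimal.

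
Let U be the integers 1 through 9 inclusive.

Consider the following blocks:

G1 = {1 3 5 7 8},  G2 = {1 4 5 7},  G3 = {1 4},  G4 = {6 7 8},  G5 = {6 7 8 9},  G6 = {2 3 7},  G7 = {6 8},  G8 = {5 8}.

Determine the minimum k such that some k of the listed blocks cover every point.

G2 and G5 and G6 together: G2 ∪ G5 ∪ G6 = {1, 2, 3, 4, 5, 6, 7, 8, 9} — every point is covered.
Only G6 contains 2, so G6 is forced; the remaining 6 points need at least 2 more blocks (each remaining block adds at most 3) — so at least 3 blocks are needed, and 3 is optimal.

3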